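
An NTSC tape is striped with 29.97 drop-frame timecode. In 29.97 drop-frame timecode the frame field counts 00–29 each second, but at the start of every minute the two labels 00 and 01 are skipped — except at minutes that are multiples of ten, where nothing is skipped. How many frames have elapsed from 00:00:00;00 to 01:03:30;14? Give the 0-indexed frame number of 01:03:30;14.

114200

As if non-drop at 30 labels/s: (1 × 3600 + 3 × 60 + 30) × 30 + 14 = 114314.
Minute boundaries passed: 63; those not divisible by 10: 63 − 6 = 57; dropped labels = 2 × 57 = 114.
Actual frame index = 114314 − 114 = 114200.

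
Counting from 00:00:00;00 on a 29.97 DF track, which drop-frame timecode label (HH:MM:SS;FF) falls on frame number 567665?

Ten DF minutes hold 17982 frames, so frame 567665 lies in block 31 (frames 557442–575423) with 10223 frames into that block.
The block's first minute is 1800 frames and the rest 1798 each; 10223 frames reaches minute 5, so 31 × 18 + 5 × 2 = 568 labels have been skipped so far.
Adding those back, label number 567665 + 568 = 568233 at 30 labels/s is 18941 s + 3 f = 5 h 15 min 41 s frame 3, i.e. 05:15:41;03.

05:15:41;03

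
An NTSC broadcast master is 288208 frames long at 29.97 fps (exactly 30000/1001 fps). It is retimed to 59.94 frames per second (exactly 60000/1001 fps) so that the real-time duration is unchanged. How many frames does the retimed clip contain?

576416 frames

Target frames = source frames × (target rate / source rate) = 288208 × (60000/1001)/(30000/1001) = 288208 × 2 = 576416.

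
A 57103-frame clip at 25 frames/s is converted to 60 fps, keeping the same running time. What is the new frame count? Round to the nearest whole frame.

137047 frames

Frames at target rate = 57103 × (60) / (25) = 685236/5 ≈ 137047.200.
Nearest whole frame: 137047.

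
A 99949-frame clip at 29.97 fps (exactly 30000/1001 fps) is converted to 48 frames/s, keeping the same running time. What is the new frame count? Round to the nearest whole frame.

160078 frames

Frames at target rate = 99949 × (48) / (30000/1001) = 100048949/625 ≈ 160078.318.
Nearest whole frame: 160078.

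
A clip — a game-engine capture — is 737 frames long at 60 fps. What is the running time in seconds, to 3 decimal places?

12.283 seconds

Running time = 737 × 1/60 = 737/60 s ≈ 12.283 s.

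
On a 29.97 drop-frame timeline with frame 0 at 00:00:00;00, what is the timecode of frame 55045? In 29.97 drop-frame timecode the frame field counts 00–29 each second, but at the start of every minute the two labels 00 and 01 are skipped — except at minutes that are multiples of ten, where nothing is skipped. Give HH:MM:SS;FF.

Each 10-minute DF block holds 10 × 60 × 30 − 9 × 2 = 17982 frames. 55045 ÷ 17982 → 3 full blocks, remainder 1099.
Within the partial block the first minute is 1800 frames and each further minute 1798, so 0 further minute boundaries passed. Total skipped labels = 18 × 3 + 2 × 0 = 54.
Non-drop label index = 55045 + 54 = 55099; at 30 labels/s that is 00:30:36:19, i.e. DF 00:30:36;19.

00:30:36;19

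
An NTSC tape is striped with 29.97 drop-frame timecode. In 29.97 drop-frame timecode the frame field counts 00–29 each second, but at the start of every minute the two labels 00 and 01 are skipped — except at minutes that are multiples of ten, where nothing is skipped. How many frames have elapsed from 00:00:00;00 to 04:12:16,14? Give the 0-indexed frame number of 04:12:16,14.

As if non-drop at 30 labels/s: (4 × 3600 + 12 × 60 + 16) × 30 + 14 = 454094.
Minute boundaries passed: 252; those not divisible by 10: 252 − 25 = 227; dropped labels = 2 × 227 = 454.
Actual frame index = 454094 − 454 = 453640.

453640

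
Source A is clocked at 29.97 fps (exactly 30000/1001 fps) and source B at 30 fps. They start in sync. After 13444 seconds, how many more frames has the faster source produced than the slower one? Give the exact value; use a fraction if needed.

403320/1001 frames

A emits 30000/1001 × 13444 = 403320000/1001 frames; B emits 30 × 13444 = 403320.
Difference = 403320/1001 frames (≈ 402.9171); B is ahead of A.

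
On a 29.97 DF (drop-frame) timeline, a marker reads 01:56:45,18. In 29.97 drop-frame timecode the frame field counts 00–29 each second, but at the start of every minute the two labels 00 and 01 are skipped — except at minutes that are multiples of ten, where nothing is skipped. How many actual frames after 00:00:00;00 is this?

209958

As if non-drop at 30 labels/s: (1 × 3600 + 56 × 60 + 45) × 30 + 18 = 210168.
Minute boundaries passed: 116; those not divisible by 10: 116 − 11 = 105; dropped labels = 2 × 105 = 210.
Actual frame index = 210168 − 210 = 209958.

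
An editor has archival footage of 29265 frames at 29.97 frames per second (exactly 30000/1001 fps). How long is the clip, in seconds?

Running time = 29265 / (30000/1001) = 976.4755 s.

976.4755 seconds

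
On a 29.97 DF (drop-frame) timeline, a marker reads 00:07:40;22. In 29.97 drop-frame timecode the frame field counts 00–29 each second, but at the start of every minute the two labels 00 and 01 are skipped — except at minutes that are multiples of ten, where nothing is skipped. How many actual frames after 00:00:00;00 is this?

Complete 10-minute blocks: 0, each 17982 frames → 0.
Remaining 7 whole minutes in the current block: 1800 + 6 × 1798 = 12588 frames.
Within the current minute: 40 × 30 + 22 − 2 = 1220 (labels ;00/;01 skipped at this minute). Total = 0 + 12588 + 1220 = 13808.

13808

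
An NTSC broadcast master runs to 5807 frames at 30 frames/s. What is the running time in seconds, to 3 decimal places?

193.567 seconds

Running time = 5807 × 1/30 = 5807/30 s ≈ 193.567 s.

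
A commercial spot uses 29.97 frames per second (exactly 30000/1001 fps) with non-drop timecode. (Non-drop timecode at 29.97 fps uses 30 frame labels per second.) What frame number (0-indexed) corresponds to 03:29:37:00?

Total seconds to the label: (3 × 3600 + 29 × 60 + 37) = 12577.
Frame index = 12577 × 30 + 0 = 377310.

frame 377310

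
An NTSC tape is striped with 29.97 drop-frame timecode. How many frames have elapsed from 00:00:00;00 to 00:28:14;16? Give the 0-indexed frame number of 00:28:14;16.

50784

As if non-drop at 30 labels/s: (0 × 3600 + 28 × 60 + 14) × 30 + 16 = 50836.
Minute boundaries passed: 28; those not divisible by 10: 28 − 2 = 26; dropped labels = 2 × 26 = 52.
Actual frame index = 50836 − 52 = 50784.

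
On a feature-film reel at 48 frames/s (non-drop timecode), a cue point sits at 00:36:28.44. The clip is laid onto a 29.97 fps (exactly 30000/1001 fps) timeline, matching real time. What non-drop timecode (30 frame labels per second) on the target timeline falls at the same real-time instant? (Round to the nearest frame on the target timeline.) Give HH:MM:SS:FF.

Source frame index: (0×3600 + 36×60 + 28) × 48 + 44 = 105068.
Real time: 105068 / (48) = 26267/12 s.
Target frame: (26267/12) × (30000/1001) = 65667500/1001 ≈ 65601.898 → 65602.
At 30 labels/s: frame 65602 → 00:36:26:22.

00:36:26:22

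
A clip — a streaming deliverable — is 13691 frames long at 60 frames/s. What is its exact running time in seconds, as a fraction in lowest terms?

Running time = 13691 ÷ (60) = 13691 × 1/60 = 13691/60 s.

13691/60 seconds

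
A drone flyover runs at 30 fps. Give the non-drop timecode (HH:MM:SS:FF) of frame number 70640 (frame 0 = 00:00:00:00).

00:39:14:20

70640 ÷ 30 = 2354 full seconds, remainder 20 frames.
2354 s = 0 h 39 min 14 s.
Timecode: 00:39:14:20.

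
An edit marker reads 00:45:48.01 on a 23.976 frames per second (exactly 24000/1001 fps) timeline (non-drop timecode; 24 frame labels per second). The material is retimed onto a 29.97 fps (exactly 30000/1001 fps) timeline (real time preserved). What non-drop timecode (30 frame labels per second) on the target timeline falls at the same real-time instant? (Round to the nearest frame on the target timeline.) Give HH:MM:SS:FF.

Source frame index: (0×3600 + 45×60 + 48) × 24 + 1 = 65953.
Real time: 65953 / (24000/1001) = 66018953/24000 s.
Target frame: (66018953/24000) × (30000/1001) = 329765/4 ≈ 82441.250 → 82441.
At 30 labels/s: frame 82441 → 00:45:48:01.

00:45:48:01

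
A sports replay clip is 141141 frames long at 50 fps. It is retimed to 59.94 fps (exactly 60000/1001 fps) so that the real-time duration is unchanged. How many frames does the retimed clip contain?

169200 frames

Target frames = source frames × (target rate / source rate) = 141141 × (60000/1001)/(50) = 141141 × 1200/1001 = 169200.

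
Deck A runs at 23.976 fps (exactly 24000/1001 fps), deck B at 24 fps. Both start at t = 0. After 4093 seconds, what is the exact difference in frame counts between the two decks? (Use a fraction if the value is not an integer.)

A emits 24000/1001 × 4093 = 98232000/1001 frames; B emits 24 × 4093 = 98232.
Difference = 98232/1001 frames (≈ 98.1339); B is ahead of A.

98232/1001 frames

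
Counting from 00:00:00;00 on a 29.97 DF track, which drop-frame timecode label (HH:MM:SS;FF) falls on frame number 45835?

Each 10-minute DF block holds 10 × 60 × 30 − 9 × 2 = 17982 frames. 45835 ÷ 17982 → 2 full blocks, remainder 9871.
Within the partial block the first minute is 1800 frames and each further minute 1798, so 5 further minute boundaries passed. Total skipped labels = 18 × 2 + 2 × 5 = 46.
Non-drop label index = 45835 + 46 = 45881; at 30 labels/s that is 00:25:29:11, i.e. DF 00:25:29;11.

00:25:29;11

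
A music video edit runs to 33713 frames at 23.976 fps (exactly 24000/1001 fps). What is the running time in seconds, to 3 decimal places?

1406.113 seconds

Running time = 33713 × 1001/24000 = 33746713/24000 s ≈ 1406.113 s.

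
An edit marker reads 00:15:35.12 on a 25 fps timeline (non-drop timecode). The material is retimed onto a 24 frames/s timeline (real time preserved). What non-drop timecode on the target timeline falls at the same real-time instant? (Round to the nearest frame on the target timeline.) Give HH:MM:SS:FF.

Source frame index: (0×3600 + 15×60 + 35) × 25 + 12 = 23387.
Real time: 23387 / (25) = 23387/25 s.
Target frame: (23387/25) × (24) = 561288/25 ≈ 22451.520 → 22452.
At 24 labels/s: frame 22452 → 00:15:35:12.

00:15:35:12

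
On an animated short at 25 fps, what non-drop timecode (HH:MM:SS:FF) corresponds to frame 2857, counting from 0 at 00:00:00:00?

2857 ÷ 25 = 114 full seconds, remainder 7 frames.
114 s = 0 h 1 min 54 s.
Timecode: 00:01:54:07.

00:01:54:07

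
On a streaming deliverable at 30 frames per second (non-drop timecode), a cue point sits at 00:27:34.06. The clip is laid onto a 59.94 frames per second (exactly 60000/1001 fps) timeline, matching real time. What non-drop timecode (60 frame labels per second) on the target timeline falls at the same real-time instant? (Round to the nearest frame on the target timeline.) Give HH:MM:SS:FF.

00:27:32:33

Source frame index: (0×3600 + 27×60 + 34) × 30 + 6 = 49626.
Real time: 49626 / (30) = 8271/5 s.
Target frame: (8271/5) × (60000/1001) = 99252000/1001 ≈ 99152.847 → 99153.
At 60 labels/s: frame 99153 → 00:27:32:33.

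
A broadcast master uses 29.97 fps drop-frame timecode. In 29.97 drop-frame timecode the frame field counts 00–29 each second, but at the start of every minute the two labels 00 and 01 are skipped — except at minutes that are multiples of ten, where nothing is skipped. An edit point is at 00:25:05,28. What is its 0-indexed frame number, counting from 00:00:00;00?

As if non-drop at 30 labels/s: (0 × 3600 + 25 × 60 + 5) × 30 + 28 = 45178.
Minute boundaries passed: 25; those not divisible by 10: 25 − 2 = 23; dropped labels = 2 × 23 = 46.
Actual frame index = 45178 − 46 = 45132.

45132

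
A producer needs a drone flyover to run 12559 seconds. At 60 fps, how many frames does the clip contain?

753540 frames

Frames = 12559 × 60 = 753540.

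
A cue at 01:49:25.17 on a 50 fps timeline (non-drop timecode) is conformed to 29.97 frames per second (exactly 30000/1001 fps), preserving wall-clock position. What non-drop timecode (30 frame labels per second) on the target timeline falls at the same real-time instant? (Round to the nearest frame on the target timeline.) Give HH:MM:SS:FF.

01:49:18:23

Source frame index: (1×3600 + 49×60 + 25) × 50 + 17 = 328267.
Real time: 328267 / (50) = 328267/50 s.
Target frame: (328267/50) × (30000/1001) = 196960200/1001 ≈ 196763.437 → 196763.
At 30 labels/s: frame 196763 → 01:49:18:23.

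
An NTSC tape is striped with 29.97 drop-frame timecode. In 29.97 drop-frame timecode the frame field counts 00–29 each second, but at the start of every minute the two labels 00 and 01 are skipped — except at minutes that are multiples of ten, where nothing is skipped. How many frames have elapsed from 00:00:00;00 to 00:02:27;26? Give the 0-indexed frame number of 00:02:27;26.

Complete 10-minute blocks: 0, each 17982 frames → 0.
Remaining 2 whole minutes in the current block: 1800 + 1 × 1798 = 3598 frames.
Within the current minute: 27 × 30 + 26 − 2 = 834 (labels ;00/;01 skipped at this minute). Total = 0 + 3598 + 834 = 4432.

4432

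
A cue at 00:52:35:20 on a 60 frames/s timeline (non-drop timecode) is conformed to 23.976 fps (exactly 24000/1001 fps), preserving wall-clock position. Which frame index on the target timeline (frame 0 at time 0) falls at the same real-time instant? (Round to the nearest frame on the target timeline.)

Source frame index: (0×3600 + 52×60 + 35) × 60 + 20 = 189320.
Real time: 189320 / (60) = 9466/3 s.
Target frame: (9466/3) × (24000/1001) = 75728000/1001 ≈ 75652.348 → 75652.

frame 75652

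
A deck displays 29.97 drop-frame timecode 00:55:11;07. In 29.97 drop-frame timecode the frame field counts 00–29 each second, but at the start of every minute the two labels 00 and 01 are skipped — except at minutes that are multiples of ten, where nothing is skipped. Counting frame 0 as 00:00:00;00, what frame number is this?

Complete 10-minute blocks: 5, each 17982 frames → 89910.
Remaining 5 whole minutes in the current block: 1800 + 4 × 1798 = 8992 frames.
Within the current minute: 11 × 30 + 7 − 2 = 335 (labels ;00/;01 skipped at this minute). Total = 89910 + 8992 + 335 = 99237.

99237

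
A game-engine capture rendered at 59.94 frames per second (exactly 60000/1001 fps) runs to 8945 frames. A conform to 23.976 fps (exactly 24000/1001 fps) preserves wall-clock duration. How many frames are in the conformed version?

Target frames = source frames × (target rate / source rate) = 8945 × (24000/1001)/(60000/1001) = 8945 × 2/5 = 3578.

3578 frames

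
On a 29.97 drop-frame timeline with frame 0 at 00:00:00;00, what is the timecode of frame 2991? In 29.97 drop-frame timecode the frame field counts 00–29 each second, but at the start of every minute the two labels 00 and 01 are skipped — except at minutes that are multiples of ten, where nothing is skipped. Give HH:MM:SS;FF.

Each 10-minute DF block holds 10 × 60 × 30 − 9 × 2 = 17982 frames. 2991 ÷ 17982 → 0 full blocks, remainder 2991.
Within the partial block the first minute is 1800 frames and each further minute 1798, so 1 further minute boundary passed. Total skipped labels = 18 × 0 + 2 × 1 = 2.
Non-drop label index = 2991 + 2 = 2993; at 30 labels/s that is 00:01:39:23, i.e. DF 00:01:39;23.

00:01:39;23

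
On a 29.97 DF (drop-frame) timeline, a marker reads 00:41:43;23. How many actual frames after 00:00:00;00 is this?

75039

As if non-drop at 30 labels/s: (0 × 3600 + 41 × 60 + 43) × 30 + 23 = 75113.
Minute boundaries passed: 41; those not divisible by 10: 41 − 4 = 37; dropped labels = 2 × 37 = 74.
Actual frame index = 75113 − 74 = 75039.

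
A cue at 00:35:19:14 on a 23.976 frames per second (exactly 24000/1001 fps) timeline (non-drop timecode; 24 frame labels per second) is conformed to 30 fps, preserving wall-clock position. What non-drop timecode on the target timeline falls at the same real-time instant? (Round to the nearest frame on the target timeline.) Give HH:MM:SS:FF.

Source frame index: (0×3600 + 35×60 + 19) × 24 + 14 = 50870.
Real time: 50870 / (24000/1001) = 5092087/2400 s.
Target frame: (5092087/2400) × (30) = 5092087/80 ≈ 63651.088 → 63651.
At 30 labels/s: frame 63651 → 00:35:21:21.

00:35:21:21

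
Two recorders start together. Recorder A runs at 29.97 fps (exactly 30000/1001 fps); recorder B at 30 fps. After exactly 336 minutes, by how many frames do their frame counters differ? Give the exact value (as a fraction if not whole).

86400/143 frames

336 min = 20160 s.
A emits 30000/1001 × 20160 = 86400000/143 frames; B emits 30 × 20160 = 604800.
Difference = 86400/143 frames (≈ 604.1958); B is ahead of A.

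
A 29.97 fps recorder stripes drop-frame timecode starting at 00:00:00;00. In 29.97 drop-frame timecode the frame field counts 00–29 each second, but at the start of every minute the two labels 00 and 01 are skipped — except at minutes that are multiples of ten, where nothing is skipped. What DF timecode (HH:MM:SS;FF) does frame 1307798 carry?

12:07:16;28

Each 10-minute DF block holds 10 × 60 × 30 − 9 × 2 = 17982 frames. 1307798 ÷ 17982 → 72 full blocks, remainder 13094.
Within the partial block the first minute is 1800 frames and each further minute 1798, so 7 further minute boundaries passed. Total skipped labels = 18 × 72 + 2 × 7 = 1310.
Non-drop label index = 1307798 + 1310 = 1309108; at 30 labels/s that is 12:07:16:28, i.e. DF 12:07:16;28.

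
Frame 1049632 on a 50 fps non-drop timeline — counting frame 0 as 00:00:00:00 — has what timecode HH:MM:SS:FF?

05:49:52:32

1049632 ÷ 50 = 20992 full seconds, remainder 32 frames.
20992 s = 5 h 49 min 52 s.
Timecode: 05:49:52:32.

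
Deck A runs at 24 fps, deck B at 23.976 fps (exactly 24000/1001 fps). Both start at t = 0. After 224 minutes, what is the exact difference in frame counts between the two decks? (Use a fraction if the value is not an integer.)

224 min = 13440 s.
A emits 24 × 13440 = 322560 frames; B emits 24000/1001 × 13440 = 46080000/143.
Difference = 46080/143 frames (≈ 322.2378); B is behind A.

46080/143 frames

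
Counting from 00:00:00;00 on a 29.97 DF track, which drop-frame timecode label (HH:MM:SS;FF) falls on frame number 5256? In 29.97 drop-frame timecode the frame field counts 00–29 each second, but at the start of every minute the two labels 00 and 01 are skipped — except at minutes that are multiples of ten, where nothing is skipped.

00:02:55;10

Ten DF minutes hold 17982 frames, so frame 5256 lies in block 0 (frames 0–17981) with 5256 frames into that block.
The block's first minute is 1800 frames and the rest 1798 each; 5256 frames reaches minute 2, so 0 × 18 + 2 × 2 = 4 labels have been skipped so far.
Adding those back, label number 5256 + 4 = 5260 at 30 labels/s is 175 s + 10 f = 0 h 2 min 55 s frame 10, i.e. 00:02:55;10.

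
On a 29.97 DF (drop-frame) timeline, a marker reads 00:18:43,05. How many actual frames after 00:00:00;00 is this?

Complete 10-minute blocks: 1, each 17982 frames → 17982.
Remaining 8 whole minutes in the current block: 1800 + 7 × 1798 = 14386 frames.
Within the current minute: 43 × 30 + 5 − 2 = 1293 (labels ;00/;01 skipped at this minute). Total = 17982 + 14386 + 1293 = 33661.

33661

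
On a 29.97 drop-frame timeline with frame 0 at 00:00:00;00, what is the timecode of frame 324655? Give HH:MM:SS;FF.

03:00:32;19

Ten DF minutes hold 17982 frames, so frame 324655 lies in block 18 (frames 323676–341657) with 979 frames into that block.
The block's first minute is 1800 frames and the rest 1798 each; 979 frames reaches minute 0, so 18 × 18 + 0 × 2 = 324 labels have been skipped so far.
Adding those back, label number 324655 + 324 = 324979 at 30 labels/s is 10832 s + 19 f = 3 h 0 min 32 s frame 19, i.e. 03:00:32;19.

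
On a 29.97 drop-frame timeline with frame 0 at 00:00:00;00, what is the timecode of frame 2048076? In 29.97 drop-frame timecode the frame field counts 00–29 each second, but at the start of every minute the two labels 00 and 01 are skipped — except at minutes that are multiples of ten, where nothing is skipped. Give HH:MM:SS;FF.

Each 10-minute DF block holds 10 × 60 × 30 − 9 × 2 = 17982 frames. 2048076 ÷ 17982 → 113 full blocks, remainder 16110.
Within the partial block the first minute is 1800 frames and each further minute 1798, so 8 further minute boundaries passed. Total skipped labels = 18 × 113 + 2 × 8 = 2050.
Non-drop label index = 2048076 + 2050 = 2050126; at 30 labels/s that is 18:58:57:16, i.e. DF 18:58:57;16.

18:58:57;16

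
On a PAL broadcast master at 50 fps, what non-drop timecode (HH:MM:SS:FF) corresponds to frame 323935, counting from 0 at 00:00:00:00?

01:47:58:35

323935 ÷ 50 = 6478 full seconds, remainder 35 frames.
6478 s = 1 h 47 min 58 s.
Timecode: 01:47:58:35.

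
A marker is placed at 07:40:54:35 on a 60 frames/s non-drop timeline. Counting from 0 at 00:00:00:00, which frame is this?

Total seconds to the label: (7 × 3600 + 40 × 60 + 54) = 27654.
Frame index = 27654 × 60 + 35 = 1659275.

1659275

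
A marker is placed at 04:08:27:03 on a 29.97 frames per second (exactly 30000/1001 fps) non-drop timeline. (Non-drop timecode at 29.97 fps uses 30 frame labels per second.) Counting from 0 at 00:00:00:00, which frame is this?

447213

Total seconds to the label: (4 × 3600 + 8 × 60 + 27) = 14907.
Frame index = 14907 × 30 + 3 = 447213.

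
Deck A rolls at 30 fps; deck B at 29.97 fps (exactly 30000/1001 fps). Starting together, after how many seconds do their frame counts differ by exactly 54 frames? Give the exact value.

The gap grows by |30000/1001 − 30| = 30/1001 frames per second.
Time for a 54-frame gap: 54 ÷ (30/1001) = 1801.8 s.

1801.8 seconds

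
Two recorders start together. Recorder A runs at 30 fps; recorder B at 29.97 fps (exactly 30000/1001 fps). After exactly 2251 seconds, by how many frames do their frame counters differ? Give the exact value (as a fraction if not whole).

A emits 30 × 2251 = 67530 frames; B emits 30000/1001 × 2251 = 67530000/1001.
Difference = 67530/1001 frames (≈ 67.4625); B is behind A.

67530/1001 frames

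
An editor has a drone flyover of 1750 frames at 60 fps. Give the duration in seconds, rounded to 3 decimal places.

Running time = 1750 × 1/60 = 175/6 s ≈ 29.167 s.

29.167 seconds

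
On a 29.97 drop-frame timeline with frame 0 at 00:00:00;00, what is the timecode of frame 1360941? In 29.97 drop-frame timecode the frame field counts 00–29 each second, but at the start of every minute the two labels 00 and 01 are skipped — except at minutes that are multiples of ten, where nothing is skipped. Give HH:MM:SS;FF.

12:36:50;03

Each 10-minute DF block holds 10 × 60 × 30 − 9 × 2 = 17982 frames. 1360941 ÷ 17982 → 75 full blocks, remainder 12291.
Within the partial block the first minute is 1800 frames and each further minute 1798, so 6 further minute boundaries passed. Total skipped labels = 18 × 75 + 2 × 6 = 1362.
Non-drop label index = 1360941 + 1362 = 1362303; at 30 labels/s that is 12:36:50:03, i.e. DF 12:36:50;03.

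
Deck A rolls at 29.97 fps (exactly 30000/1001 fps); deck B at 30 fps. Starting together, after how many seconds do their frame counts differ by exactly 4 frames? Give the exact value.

2002/15 seconds

The gap grows by |30 − 30000/1001| = 30/1001 frames per second.
Time for a 4-frame gap: 4 ÷ (30/1001) = 2002/15 s.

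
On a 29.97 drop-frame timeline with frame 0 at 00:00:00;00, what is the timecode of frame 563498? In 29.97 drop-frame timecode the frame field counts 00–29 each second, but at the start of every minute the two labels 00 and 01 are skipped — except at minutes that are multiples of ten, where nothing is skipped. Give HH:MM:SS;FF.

Each 10-minute DF block holds 10 × 60 × 30 − 9 × 2 = 17982 frames. 563498 ÷ 17982 → 31 full blocks, remainder 6056.
Within the partial block the first minute is 1800 frames and each further minute 1798, so 3 further minute boundaries passed. Total skipped labels = 18 × 31 + 2 × 3 = 564.
Non-drop label index = 563498 + 564 = 564062; at 30 labels/s that is 05:13:22:02, i.e. DF 05:13:22;02.

05:13:22;02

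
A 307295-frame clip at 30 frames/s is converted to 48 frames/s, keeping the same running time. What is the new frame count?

Target frames = source frames × (target rate / source rate) = 307295 × (48)/(30) = 307295 × 8/5 = 491672.

491672 frames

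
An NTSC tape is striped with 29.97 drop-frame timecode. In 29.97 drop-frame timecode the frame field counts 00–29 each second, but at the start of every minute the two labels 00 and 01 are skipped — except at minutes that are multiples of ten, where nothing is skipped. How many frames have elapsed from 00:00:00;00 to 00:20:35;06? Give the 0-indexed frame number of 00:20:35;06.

As if non-drop at 30 labels/s: (0 × 3600 + 20 × 60 + 35) × 30 + 6 = 37056.
Minute boundaries passed: 20; those not divisible by 10: 20 − 2 = 18; dropped labels = 2 × 18 = 36.
Actual frame index = 37056 − 36 = 37020.

37020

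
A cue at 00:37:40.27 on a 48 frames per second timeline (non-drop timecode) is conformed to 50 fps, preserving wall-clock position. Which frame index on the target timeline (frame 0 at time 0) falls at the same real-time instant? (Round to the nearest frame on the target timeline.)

frame 113028

Source frame index: (0×3600 + 37×60 + 40) × 48 + 27 = 108507.
Real time: 108507 / (48) = 36169/16 s.
Target frame: (36169/16) × (50) = 904225/8 ≈ 113028.125 → 113028.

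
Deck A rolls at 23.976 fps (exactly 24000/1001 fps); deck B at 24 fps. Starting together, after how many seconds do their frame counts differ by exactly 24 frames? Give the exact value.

The gap grows by |24 − 24000/1001| = 24/1001 frames per second.
Time for a 24-frame gap: 24 ÷ (24/1001) = 1001 s.

1001 seconds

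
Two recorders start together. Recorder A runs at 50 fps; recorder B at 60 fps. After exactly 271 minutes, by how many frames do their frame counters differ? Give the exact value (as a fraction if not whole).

271 min = 16260 s.
A emits 50 × 16260 = 813000 frames; B emits 60 × 16260 = 975600.
Difference = 162600 frames; B is ahead of A.

162600 frames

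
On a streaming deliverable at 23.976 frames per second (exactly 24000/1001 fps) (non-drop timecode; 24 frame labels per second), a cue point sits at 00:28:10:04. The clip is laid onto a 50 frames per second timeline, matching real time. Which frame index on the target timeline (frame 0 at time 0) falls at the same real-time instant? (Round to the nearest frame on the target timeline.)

frame 84593

Source frame index: (0×3600 + 28×60 + 10) × 24 + 4 = 40564.
Real time: 40564 / (24000/1001) = 10151141/6000 s.
Target frame: (10151141/6000) × (50) = 10151141/120 ≈ 84592.842 → 84593.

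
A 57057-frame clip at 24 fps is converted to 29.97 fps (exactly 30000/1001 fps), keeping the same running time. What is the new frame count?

Target frames = source frames × (target rate / source rate) = 57057 × (30000/1001)/(24) = 57057 × 1250/1001 = 71250.

71250 frames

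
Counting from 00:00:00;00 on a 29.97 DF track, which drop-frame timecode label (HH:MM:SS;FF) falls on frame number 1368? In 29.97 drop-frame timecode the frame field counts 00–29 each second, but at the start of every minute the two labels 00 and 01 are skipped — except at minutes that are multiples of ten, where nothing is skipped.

Ten DF minutes hold 17982 frames, so frame 1368 lies in block 0 (frames 0–17981) with 1368 frames into that block.
The block's first minute is 1800 frames and the rest 1798 each; 1368 frames reaches minute 0, so 0 × 18 + 0 × 2 = 0 labels have been skipped so far.
Adding those back, label number 1368 + 0 = 1368 at 30 labels/s is 45 s + 18 f = 0 h 0 min 45 s frame 18, i.e. 00:00:45;18.

00:00:45;18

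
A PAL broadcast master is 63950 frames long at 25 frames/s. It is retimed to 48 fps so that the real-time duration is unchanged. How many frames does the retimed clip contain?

122784 frames

Target frames = source frames × (target rate / source rate) = 63950 × (48)/(25) = 63950 × 48/25 = 122784.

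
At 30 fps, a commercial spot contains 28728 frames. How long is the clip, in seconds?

Running time = 28728 / (30) = 957.6 s.

957.6 seconds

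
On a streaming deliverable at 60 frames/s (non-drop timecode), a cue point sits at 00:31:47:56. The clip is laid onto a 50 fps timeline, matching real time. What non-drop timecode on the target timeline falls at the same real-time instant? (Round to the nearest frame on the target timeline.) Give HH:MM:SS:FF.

Source frame index: (0×3600 + 31×60 + 47) × 60 + 56 = 114476.
Real time: 114476 / (60) = 28619/15 s.
Target frame: (28619/15) × (50) = 286190/3 ≈ 95396.667 → 95397.
At 50 labels/s: frame 95397 → 00:31:47:47.

00:31:47:47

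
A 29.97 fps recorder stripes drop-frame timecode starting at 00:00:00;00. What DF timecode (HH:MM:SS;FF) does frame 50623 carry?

00:28:09;05

Each 10-minute DF block holds 10 × 60 × 30 − 9 × 2 = 17982 frames. 50623 ÷ 17982 → 2 full blocks, remainder 14659.
Within the partial block the first minute is 1800 frames and each further minute 1798, so 8 further minute boundaries passed. Total skipped labels = 18 × 2 + 2 × 8 = 52.
Non-drop label index = 50623 + 52 = 50675; at 30 labels/s that is 00:28:09:05, i.e. DF 00:28:09;05.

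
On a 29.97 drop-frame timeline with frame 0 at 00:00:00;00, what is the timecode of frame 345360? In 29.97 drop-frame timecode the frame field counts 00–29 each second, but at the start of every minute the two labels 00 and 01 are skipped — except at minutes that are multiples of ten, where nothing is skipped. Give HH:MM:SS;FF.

Each 10-minute DF block holds 10 × 60 × 30 − 9 × 2 = 17982 frames. 345360 ÷ 17982 → 19 full blocks, remainder 3702.
Within the partial block the first minute is 1800 frames and each further minute 1798, so 2 further minute boundaries passed. Total skipped labels = 18 × 19 + 2 × 2 = 346.
Non-drop label index = 345360 + 346 = 345706; at 30 labels/s that is 03:12:03:16, i.e. DF 03:12:03;16.

03:12:03;16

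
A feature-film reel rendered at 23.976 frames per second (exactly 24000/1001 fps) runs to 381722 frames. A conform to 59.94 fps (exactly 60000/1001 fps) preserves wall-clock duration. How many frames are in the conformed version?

Target frames = source frames × (target rate / source rate) = 381722 × (60000/1001)/(24000/1001) = 381722 × 5/2 = 954305.

954305 frames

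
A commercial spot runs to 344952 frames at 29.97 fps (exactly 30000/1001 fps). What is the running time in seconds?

11509.8984 seconds

Running time = 344952 / (30000/1001) = 11509.8984 s.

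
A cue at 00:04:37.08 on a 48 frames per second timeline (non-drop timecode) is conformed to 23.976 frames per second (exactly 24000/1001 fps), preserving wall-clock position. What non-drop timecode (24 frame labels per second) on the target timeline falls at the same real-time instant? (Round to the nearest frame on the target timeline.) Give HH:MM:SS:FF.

00:04:36:21

Source frame index: (0×3600 + 4×60 + 37) × 48 + 8 = 13304.
Real time: 13304 / (48) = 1663/6 s.
Target frame: (1663/6) × (24000/1001) = 6652000/1001 ≈ 6645.355 → 6645.
At 24 labels/s: frame 6645 → 00:04:36:21.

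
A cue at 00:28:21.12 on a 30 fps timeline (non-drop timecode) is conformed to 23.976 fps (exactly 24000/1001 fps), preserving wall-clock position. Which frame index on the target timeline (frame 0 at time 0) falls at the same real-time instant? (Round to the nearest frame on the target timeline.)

Source frame index: (0×3600 + 28×60 + 21) × 30 + 12 = 51042.
Real time: 51042 / (30) = 8507/5 s.
Target frame: (8507/5) × (24000/1001) = 40833600/1001 ≈ 40792.807 → 40793.

frame 40793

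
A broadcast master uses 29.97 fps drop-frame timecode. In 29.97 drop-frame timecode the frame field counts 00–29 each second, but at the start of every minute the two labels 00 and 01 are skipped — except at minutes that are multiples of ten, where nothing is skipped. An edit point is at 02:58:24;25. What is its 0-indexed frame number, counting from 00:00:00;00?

320823

Complete 10-minute blocks: 17, each 17982 frames → 305694.
Remaining 8 whole minutes in the current block: 1800 + 7 × 1798 = 14386 frames.
Within the current minute: 24 × 30 + 25 − 2 = 743 (labels ;00/;01 skipped at this minute). Total = 305694 + 14386 + 743 = 320823.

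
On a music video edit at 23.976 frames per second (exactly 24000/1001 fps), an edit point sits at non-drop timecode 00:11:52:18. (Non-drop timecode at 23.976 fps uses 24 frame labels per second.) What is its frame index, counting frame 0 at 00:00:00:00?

17106

Total seconds to the label: (0 × 3600 + 11 × 60 + 52) = 712.
Frame index = 712 × 24 + 18 = 17106.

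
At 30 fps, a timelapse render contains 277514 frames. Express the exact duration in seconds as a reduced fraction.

Running time = 277514 ÷ (30) = 277514 × 1/30 = 138757/15 s.

138757/15 seconds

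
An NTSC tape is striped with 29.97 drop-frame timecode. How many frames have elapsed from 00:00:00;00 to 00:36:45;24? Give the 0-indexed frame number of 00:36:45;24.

66108

As if non-drop at 30 labels/s: (0 × 3600 + 36 × 60 + 45) × 30 + 24 = 66174.
Minute boundaries passed: 36; those not divisible by 10: 36 − 3 = 33; dropped labels = 2 × 33 = 66.
Actual frame index = 66174 − 66 = 66108.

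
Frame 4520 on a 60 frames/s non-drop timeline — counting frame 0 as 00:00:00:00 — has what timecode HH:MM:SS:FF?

00:01:15:20

4520 ÷ 60 = 75 full seconds, remainder 20 frames.
75 s = 0 h 1 min 15 s.
Timecode: 00:01:15:20.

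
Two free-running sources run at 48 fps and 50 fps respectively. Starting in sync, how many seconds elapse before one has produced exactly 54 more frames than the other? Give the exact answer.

27 seconds

The gap grows by |50 − 48| = 2 frames per second.
Time for a 54-frame gap: 54 ÷ (2) = 27 s.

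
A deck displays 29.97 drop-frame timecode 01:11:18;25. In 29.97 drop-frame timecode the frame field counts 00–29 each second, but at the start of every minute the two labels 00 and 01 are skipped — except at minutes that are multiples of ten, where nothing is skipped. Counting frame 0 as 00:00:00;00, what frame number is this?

Complete 10-minute blocks: 7, each 17982 frames → 125874.
Remaining 1 whole minute in the current block: 1800 + 0 × 1798 = 1800 frames.
Within the current minute: 18 × 30 + 25 − 2 = 563 (labels ;00/;01 skipped at this minute). Total = 125874 + 1800 + 563 = 128237.

128237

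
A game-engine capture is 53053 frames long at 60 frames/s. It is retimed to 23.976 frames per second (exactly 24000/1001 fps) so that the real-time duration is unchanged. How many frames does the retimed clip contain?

21200 frames

Target frames = source frames × (target rate / source rate) = 53053 × (24000/1001)/(60) = 53053 × 400/1001 = 21200.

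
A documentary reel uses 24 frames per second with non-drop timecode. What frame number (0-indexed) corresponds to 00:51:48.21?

frame 74613

Total seconds to the label: (0 × 3600 + 51 × 60 + 48) = 3108.
Frame index = 3108 × 24 + 21 = 74613.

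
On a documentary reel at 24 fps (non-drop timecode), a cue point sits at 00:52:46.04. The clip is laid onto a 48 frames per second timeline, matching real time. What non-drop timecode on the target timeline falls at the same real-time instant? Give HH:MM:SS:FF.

Source frame index: (0×3600 + 52×60 + 46) × 24 + 4 = 75988.
Real time: 75988 / (24) = 18997/6 s.
Target frame: (18997/6) × (48) = 151976.
At 48 labels/s: frame 151976 → 00:52:46:08.

00:52:46:08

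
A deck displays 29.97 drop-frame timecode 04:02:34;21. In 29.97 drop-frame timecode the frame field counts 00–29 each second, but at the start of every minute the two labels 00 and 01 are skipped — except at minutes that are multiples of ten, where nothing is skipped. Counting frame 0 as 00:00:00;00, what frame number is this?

Complete 10-minute blocks: 24, each 17982 frames → 431568.
Remaining 2 whole minutes in the current block: 1800 + 1 × 1798 = 3598 frames.
Within the current minute: 34 × 30 + 21 − 2 = 1039 (labels ;00/;01 skipped at this minute). Total = 431568 + 3598 + 1039 = 436205.

436205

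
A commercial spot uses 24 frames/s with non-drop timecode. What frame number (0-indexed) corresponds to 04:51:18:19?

Total seconds to the label: (4 × 3600 + 51 × 60 + 18) = 17478.
Frame index = 17478 × 24 + 19 = 419491.

419491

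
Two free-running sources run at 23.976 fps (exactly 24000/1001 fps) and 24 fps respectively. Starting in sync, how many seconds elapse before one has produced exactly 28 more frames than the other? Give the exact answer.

7007/6 seconds

The gap grows by |24 − 24000/1001| = 24/1001 frames per second.
Time for a 28-frame gap: 28 ÷ (24/1001) = 7007/6 s.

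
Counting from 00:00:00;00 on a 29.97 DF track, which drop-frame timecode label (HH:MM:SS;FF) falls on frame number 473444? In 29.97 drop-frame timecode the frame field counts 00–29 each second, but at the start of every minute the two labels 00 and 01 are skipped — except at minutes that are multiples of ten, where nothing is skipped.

Each 10-minute DF block holds 10 × 60 × 30 − 9 × 2 = 17982 frames. 473444 ÷ 17982 → 26 full blocks, remainder 5912.
Within the partial block the first minute is 1800 frames and each further minute 1798, so 3 further minute boundaries passed. Total skipped labels = 18 × 26 + 2 × 3 = 474.
Non-drop label index = 473444 + 474 = 473918; at 30 labels/s that is 04:23:17:08, i.e. DF 04:23:17;08.

04:23:17;08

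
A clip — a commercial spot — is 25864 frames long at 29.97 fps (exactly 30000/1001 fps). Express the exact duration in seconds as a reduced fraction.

Running time = 25864 ÷ (30000/1001) = 25864 × 1001/30000 = 3236233/3750 s.

3236233/3750 seconds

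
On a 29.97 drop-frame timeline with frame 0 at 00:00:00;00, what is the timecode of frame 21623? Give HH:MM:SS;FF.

Ten DF minutes hold 17982 frames, so frame 21623 lies in block 1 (frames 17982–35963) with 3641 frames into that block.
The block's first minute is 1800 frames and the rest 1798 each; 3641 frames reaches minute 2, so 1 × 18 + 2 × 2 = 22 labels have been skipped so far.
Adding those back, label number 21623 + 22 = 21645 at 30 labels/s is 721 s + 15 f = 0 h 12 min 1 s frame 15, i.e. 00:12:01;15.

00:12:01;15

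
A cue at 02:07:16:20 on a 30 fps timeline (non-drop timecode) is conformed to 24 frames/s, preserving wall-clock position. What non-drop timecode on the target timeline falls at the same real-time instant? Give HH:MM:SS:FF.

Source frame index: (2×3600 + 7×60 + 16) × 30 + 20 = 229100.
Real time: 229100 / (30) = 22910/3 s.
Target frame: (22910/3) × (24) = 183280.
At 24 labels/s: frame 183280 → 02:07:16:16.

02:07:16:16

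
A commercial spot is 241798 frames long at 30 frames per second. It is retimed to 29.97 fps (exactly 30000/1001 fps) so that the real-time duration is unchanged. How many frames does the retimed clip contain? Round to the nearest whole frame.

241556 frames

Frames at target rate = 241798 × (30000/1001) / (30) = 241798000/1001 ≈ 241556.444.
Nearest whole frame: 241556.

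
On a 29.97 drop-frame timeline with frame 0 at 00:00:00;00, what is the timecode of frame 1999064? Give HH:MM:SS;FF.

Each 10-minute DF block holds 10 × 60 × 30 − 9 × 2 = 17982 frames. 1999064 ÷ 17982 → 111 full blocks, remainder 3062.
Within the partial block the first minute is 1800 frames and each further minute 1798, so 1 further minute boundary passed. Total skipped labels = 18 × 111 + 2 × 1 = 2000.
Non-drop label index = 1999064 + 2000 = 2001064; at 30 labels/s that is 18:31:42:04, i.e. DF 18:31:42;04.

18:31:42;04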